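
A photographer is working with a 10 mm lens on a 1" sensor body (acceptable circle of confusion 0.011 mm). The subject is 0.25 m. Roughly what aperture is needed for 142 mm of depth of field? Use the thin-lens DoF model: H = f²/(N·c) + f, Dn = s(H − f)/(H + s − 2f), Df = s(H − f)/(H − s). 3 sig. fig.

Write h = H − f = f²/(N·c). The thin-lens limits are Dn = s·h/(h + (s−f)) and Df = s·h/(h − (s−f)), so DoF = Df − Dn = 2·s·(s−f)·h / (h² − (s−f)²).
That is a quadratic in h: DoF·h² − 2·s·(s−f)·h − DoF·(s−f)² = 0 ⇒ h = (s−f)·(s + √(s² + DoF²)) / DoF = 240 × (250 + √(250² + 142²)) / 142 = 240 × (250 + 287.513) / 142 ≈ 908.47 mm.
Then N = f²/(c·h) = 10² / (0.011 × 908.47) = 100 / 9.9932 ≈ 10.

f/10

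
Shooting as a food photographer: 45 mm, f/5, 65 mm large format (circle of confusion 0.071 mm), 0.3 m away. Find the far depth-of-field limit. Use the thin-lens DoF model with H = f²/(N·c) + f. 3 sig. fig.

Hyperfocal distance H = f²/(N·c) + f = 45²/(5 × 0.071) + 45 = 2025/0.355 + 45 ≈ 5749.2 mm ≈ 5.749 m.
Far limit Df = s·(H − f)/(H − s) = 300 × (5749.2 − 45) / (5749.2 − 300) = 300 × 5704.2 / 5449.2 ≈ 314.04 mm.

314 mm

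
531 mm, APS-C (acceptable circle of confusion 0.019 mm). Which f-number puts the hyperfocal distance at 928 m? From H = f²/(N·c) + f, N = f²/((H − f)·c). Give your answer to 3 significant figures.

f/16

Rearrange H = f²/(N·c) + f for N: N = f² / ((H − f)·c).
N = 531² / ((928000 − 531) × 0.019) = 281961 / 17622 ≈ 16.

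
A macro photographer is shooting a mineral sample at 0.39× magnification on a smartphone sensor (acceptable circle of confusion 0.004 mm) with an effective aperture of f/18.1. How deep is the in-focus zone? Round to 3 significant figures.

At magnification m, DoF ≈ 2·N_eff·c/m² = 2 × 18.1 × 0.004 / 0.39² = 0.1448 / 0.1521 ≈ 0.952 mm.

0.952 mm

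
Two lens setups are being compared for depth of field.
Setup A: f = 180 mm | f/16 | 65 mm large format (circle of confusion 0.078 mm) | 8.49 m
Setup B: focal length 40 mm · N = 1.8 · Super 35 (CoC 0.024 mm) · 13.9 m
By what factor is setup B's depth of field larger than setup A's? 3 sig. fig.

2.00

Setup A: H = 180²/(16×0.078) + 180 ≈ 26141.5 mm; DoF = Df − Dn = 12486.9 − 6431.4 ≈ 6055.5 mm.
Setup B: H = 40²/(1.8×0.024) + 40 ≈ 37077.0 mm; DoF = Df − Dn = 22212 − 10115 ≈ 12097 mm.
Ratio = 12097 / 6055.5 ≈ 2.00.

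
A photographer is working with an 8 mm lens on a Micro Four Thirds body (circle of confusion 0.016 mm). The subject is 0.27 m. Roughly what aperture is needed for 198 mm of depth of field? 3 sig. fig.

f/5

Write h = H − f = f²/(N·c). The thin-lens limits are Dn = s·h/(h + (s−f)) and Df = s·h/(h − (s−f)), so DoF = Df − Dn = 2·s·(s−f)·h / (h² − (s−f)²).
That is a quadratic in h: DoF·h² − 2·s·(s−f)·h − DoF·(s−f)² = 0 ⇒ h = (s−f)·(s + √(s² + DoF²)) / DoF = 262 × (270 + √(270² + 198²)) / 198 = 262 × (270 + 334.819) / 198 ≈ 800.32 mm.
Then N = f²/(c·h) = 8² / (0.016 × 800.32) = 64 / 12.805 ≈ 5.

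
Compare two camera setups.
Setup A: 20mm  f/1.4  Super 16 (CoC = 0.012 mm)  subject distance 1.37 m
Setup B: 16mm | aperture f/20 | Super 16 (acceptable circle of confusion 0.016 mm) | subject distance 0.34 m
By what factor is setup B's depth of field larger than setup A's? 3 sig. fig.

Setup A: H = 20²/(1.4×0.012) + 20 ≈ 23829.5 mm; DoF = Df − Dn = 1452.35 − 1296.49 ≈ 155.86 mm.
Setup B: H = 16²/(20×0.016) + 16 ≈ 816.0 mm; DoF = Df − Dn = 571.43 − 241.99 ≈ 329.44 mm.
Ratio = 329.44 / 155.86 ≈ 2.11.

2.11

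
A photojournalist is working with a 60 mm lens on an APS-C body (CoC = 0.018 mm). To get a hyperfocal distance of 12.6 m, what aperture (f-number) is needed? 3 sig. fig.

Rearrange H = f²/(N·c) + f for N: N = f² / ((H − f)·c).
N = 60² / ((12600 − 60) × 0.018) = 3600 / 225.7 ≈ 15.9.

f/15.9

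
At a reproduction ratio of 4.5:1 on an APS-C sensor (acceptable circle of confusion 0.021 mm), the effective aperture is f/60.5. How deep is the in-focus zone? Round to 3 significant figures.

At magnification m, DoF ≈ 2·N_eff·c/m² = 2 × 60.5 × 0.021 / 4.5² = 2.541 / 20.25 ≈ 0.125 mm.

0.125 mm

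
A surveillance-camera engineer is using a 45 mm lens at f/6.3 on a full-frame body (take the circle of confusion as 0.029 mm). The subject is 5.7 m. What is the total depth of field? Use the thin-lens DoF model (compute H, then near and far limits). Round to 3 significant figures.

7.86 m

Hyperfocal distance H = f²/(N·c) + f = 45²/(6.3 × 0.029) + 45 = 2025/0.1827 + 45 ≈ 11128.7 mm ≈ 11.13 m.
Near limit Dn = s·(H − f)/(H + s − 2f) = 5700 × (11128.7 − 45) / (11128.7 + 5700 − 2 × 45) = 5700 × 11083.7 / 16738.7 ≈ 3774.3 mm.
Far limit Df = s·(H − f)/(H − s) = 5700 × (11128.7 − 45) / (11128.7 − 5700) = 5700 × 11083.7 / 5428.7 ≈ 11637.6 mm.
Depth of field = Df − Dn = 11637.6 − 3774.3 ≈ 7863.3 mm ≈ 7.86 m.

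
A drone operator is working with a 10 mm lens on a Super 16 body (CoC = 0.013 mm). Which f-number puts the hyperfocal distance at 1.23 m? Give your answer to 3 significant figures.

f/6.31

Rearrange H = f²/(N·c) + f for N: N = f² / ((H − f)·c).
N = 10² / ((1230 − 10) × 0.013) = 100 / 15.86 ≈ 6.31.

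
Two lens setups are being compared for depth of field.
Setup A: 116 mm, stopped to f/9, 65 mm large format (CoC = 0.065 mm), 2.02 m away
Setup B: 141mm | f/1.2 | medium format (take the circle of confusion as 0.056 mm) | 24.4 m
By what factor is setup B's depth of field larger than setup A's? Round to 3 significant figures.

Setup A: H = 116²/(9×0.065) + 116 ≈ 23117.7 mm; DoF = Df − Dn = 2202.30 − 1865.57 ≈ 336.73 mm.
Setup B: H = 141²/(1.2×0.056) + 141 ≈ 295989.2 mm; DoF = Df − Dn = 26579.5 − 22550.9 ≈ 4028.6 mm.
Ratio = 4028.6 / 336.73 ≈ 12.0.

12.0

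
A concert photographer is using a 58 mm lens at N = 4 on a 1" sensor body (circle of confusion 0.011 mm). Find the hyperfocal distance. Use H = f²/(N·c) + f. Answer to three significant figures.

Hyperfocal distance H = f²/(N·c) + f = 58²/(4 × 0.011) + 58 = 3364/0.044 + 58 ≈ 76512.5 mm ≈ 76.5 m.

76.5 m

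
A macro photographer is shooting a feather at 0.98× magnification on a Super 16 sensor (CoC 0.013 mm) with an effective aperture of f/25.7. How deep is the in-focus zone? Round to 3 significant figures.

0.696 mm

At magnification m, DoF ≈ 2·N_eff·c/m² = 2 × 25.7 × 0.013 / 0.98² = 0.6682 / 0.9604 ≈ 0.696 mm.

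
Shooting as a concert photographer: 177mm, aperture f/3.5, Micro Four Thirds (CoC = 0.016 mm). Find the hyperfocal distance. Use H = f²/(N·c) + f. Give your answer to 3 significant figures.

560 m

Hyperfocal distance H = f²/(N·c) + f = 177²/(3.5 × 0.016) + 177 = 31329/0.056 + 177 ≈ 559623.4 mm ≈ 560 m.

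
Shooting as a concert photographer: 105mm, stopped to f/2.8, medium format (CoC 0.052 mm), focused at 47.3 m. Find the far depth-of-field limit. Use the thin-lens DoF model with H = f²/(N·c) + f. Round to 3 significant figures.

Hyperfocal distance H = f²/(N·c) + f = 105²/(2.8 × 0.052) + 105 = 11025/0.1456 + 105 ≈ 75826.2 mm ≈ 75.83 m.
Far limit Df = s·(H − f)/(H − s) = 47300 × (75826.2 − 105) / (75826.2 − 47300) = 47300 × 75721.2 / 28526.2 ≈ 125555 mm ≈ 126 m.

126 m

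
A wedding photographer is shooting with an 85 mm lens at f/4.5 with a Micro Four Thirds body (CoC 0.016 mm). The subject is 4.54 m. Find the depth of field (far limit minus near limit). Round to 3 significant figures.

404 mm

Hyperfocal distance H = f²/(N·c) + f = 85²/(4.5 × 0.016) + 85 = 7225/0.072 + 85 ≈ 100432.2 mm ≈ 100.4 m.
Near limit Dn = s·(H − f)/(H + s − 2f) = 4540 × (100432.2 − 85) / (100432.2 + 4540 − 2 × 85) = 4540 × 100347.2 / 104802.2 ≈ 4347.01 mm.
Far limit Df = s·(H − f)/(H − s) = 4540 × (100432.2 − 85) / (100432.2 − 4540) = 4540 × 100347.2 / 95892.2 ≈ 4750.92 mm.
Depth of field = Df − Dn = 4750.92 − 4347.01 ≈ 403.91 mm.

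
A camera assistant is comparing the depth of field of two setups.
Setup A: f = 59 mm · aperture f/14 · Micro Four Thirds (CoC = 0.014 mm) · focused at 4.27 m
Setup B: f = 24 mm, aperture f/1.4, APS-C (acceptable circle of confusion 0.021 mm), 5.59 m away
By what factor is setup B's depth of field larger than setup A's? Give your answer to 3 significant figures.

Setup A: H = 59²/(14×0.014) + 59 ≈ 17819.2 mm; DoF = Df − Dn = 5597.1 − 3451.6 ≈ 2145.5 mm.
Setup B: H = 24²/(1.4×0.021) + 24 ≈ 19615.8 mm; DoF = Df − Dn = 7808.3 − 4353.3 ≈ 3455.0 mm.
Ratio = 3455.0 / 2145.5 ≈ 1.61.

1.61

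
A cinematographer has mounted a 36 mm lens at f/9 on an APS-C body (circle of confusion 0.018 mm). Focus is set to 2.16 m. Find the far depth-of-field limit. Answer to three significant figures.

Hyperfocal distance H = f²/(N·c) + f = 36²/(9 × 0.018) + 36 = 1296/0.162 + 36 ≈ 8036.0 mm ≈ 8.036 m.
Far limit Df = s·(H − f)/(H − s) = 2160 × (8036.0 − 36) / (8036.0 − 2160) = 2160 × 8000.0 / 5876.0 ≈ 2940.8 mm ≈ 2.94 m.

2.94 m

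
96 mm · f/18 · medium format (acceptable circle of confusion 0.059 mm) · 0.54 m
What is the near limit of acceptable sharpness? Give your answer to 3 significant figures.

Hyperfocal distance H = f²/(N·c) + f = 96²/(18 × 0.059) + 96 = 9216/1.062 + 96 ≈ 8774.0 mm ≈ 8.774 m.
Near limit Dn = s·(H − f)/(H + s − 2f) = 540 × (8774.0 − 96) / (8774.0 + 540 − 2 × 96) = 540 × 8678.0 / 9122.0 ≈ 513.72 mm ≈ 0.514 m.

0.514 m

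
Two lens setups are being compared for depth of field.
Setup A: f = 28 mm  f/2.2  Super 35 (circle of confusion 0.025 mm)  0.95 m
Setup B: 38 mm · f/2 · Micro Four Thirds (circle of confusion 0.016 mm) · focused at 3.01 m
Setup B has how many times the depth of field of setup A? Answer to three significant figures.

3.23

Setup A: H = 28²/(2.2×0.025) + 28 ≈ 14282.5 mm; DoF = Df − Dn = 1015.70 − 892.29 ≈ 123.41 mm.
Setup B: H = 38²/(2×0.016) + 38 ≈ 45163.0 mm; DoF = Df − Dn = 3222.22 − 2824.01 ≈ 398.21 mm.
Ratio = 398.21 / 123.41 ≈ 3.23.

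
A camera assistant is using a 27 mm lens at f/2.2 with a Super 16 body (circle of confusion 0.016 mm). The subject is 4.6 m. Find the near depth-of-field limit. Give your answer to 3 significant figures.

3.77 m

Hyperfocal distance H = f²/(N·c) + f = 27²/(2.2 × 0.016) + 27 = 729/0.0352 + 27 ≈ 20737.2 mm ≈ 20.74 m.
Near limit Dn = s·(H − f)/(H + s − 2f) = 4600 × (20737.2 − 27) / (20737.2 + 4600 − 2 × 27) = 4600 × 20710.2 / 25283.2 ≈ 3768.0 mm ≈ 3.77 m.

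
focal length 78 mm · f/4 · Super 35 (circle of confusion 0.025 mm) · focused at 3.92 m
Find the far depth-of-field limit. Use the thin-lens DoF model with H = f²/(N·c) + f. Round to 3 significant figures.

Hyperfocal distance H = f²/(N·c) + f = 78²/(4 × 0.025) + 78 = 6084/0.1 + 78 ≈ 60918.0 mm ≈ 60.92 m.
Far limit Df = s·(H − f)/(H − s) = 3920 × (60918.0 − 78) / (60918.0 − 3920) = 3920 × 60840.0 / 56998.0 ≈ 4184.2 mm ≈ 4.18 m.

4.18 m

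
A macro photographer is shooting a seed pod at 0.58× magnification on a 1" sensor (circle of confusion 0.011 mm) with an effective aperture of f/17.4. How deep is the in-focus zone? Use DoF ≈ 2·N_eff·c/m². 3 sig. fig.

1.14 mm

At magnification m, DoF ≈ 2·N_eff·c/m² = 2 × 17.4 × 0.011 / 0.58² = 0.3828 / 0.3364 ≈ 1.14 mm.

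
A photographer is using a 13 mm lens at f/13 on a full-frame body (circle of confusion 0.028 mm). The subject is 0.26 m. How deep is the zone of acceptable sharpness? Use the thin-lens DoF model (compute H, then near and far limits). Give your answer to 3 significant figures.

386 mm

Hyperfocal distance H = f²/(N·c) + f = 13²/(13 × 0.028) + 13 = 169/0.364 + 13 ≈ 477.3 mm ≈ 0.477 m.
Near limit Dn = s·(H − f)/(H + s − 2f) = 260 × (477.3 − 13) / (477.3 + 260 − 2 × 13) = 260 × 464.3 / 711.3 ≈ 169.71 mm.
Far limit Df = s·(H − f)/(H − s) = 260 × (477.3 − 13) / (477.3 − 260) = 260 × 464.3 / 217.3 ≈ 555.56 mm.
Depth of field = Df − Dn = 555.56 − 169.71 ≈ 385.85 mm.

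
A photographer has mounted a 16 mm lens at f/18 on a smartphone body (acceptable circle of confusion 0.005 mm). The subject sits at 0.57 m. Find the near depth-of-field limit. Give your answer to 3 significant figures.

Hyperfocal distance H = f²/(N·c) + f = 16²/(18 × 0.005) + 16 = 256/0.09 + 16 ≈ 2860.4 mm ≈ 2.860 m.
Near limit Dn = s·(H − f)/(H + s − 2f) = 570 × (2860.4 − 16) / (2860.4 + 570 − 2 × 16) = 570 × 2844.4 / 3398.4 ≈ 477.08 mm.

477 mm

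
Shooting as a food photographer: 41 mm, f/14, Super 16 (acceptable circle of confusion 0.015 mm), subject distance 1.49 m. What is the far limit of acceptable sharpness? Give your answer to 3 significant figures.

1.82 m

Hyperfocal distance H = f²/(N·c) + f = 41²/(14 × 0.015) + 41 = 1681/0.21 + 41 ≈ 8045.8 mm ≈ 8.046 m.
Far limit Df = s·(H − f)/(H − s) = 1490 × (8045.8 − 41) / (8045.8 − 1490) = 1490 × 8004.8 / 6555.8 ≈ 1819.3 mm ≈ 1.82 m.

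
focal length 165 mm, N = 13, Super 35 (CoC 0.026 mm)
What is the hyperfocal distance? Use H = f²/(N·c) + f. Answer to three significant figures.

Hyperfocal distance H = f²/(N·c) + f = 165²/(13 × 0.026) + 165 = 27225/0.338 + 165 ≈ 80712.3 mm ≈ 80.7 m.

80.7 m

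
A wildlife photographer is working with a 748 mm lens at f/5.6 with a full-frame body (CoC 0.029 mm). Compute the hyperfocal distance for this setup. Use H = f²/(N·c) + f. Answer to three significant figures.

Hyperfocal distance H = f²/(N·c) + f = 748²/(5.6 × 0.029) + 748 = 559504/0.1624 + 748 ≈ 3445969.7 mm ≈ 3450 m.

3450 m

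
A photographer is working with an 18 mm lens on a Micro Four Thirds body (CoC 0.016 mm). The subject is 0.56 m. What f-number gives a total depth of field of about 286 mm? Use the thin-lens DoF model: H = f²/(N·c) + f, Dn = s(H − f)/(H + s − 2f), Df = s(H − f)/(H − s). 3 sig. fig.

Write h = H − f = f²/(N·c). The thin-lens limits are Dn = s·h/(h + (s−f)) and Df = s·h/(h − (s−f)), so DoF = Df − Dn = 2·s·(s−f)·h / (h² − (s−f)²).
That is a quadratic in h: DoF·h² − 2·s·(s−f)·h − DoF·(s−f)² = 0 ⇒ h = (s−f)·(s + √(s² + DoF²)) / DoF = 542 × (560 + √(560² + 286²)) / 286 = 542 × (560 + 628.805) / 286 ≈ 2252.9 mm.
Then N = f²/(c·h) = 18² / (0.016 × 2252.9) = 324 / 36.047 ≈ 8.99.

f/8.99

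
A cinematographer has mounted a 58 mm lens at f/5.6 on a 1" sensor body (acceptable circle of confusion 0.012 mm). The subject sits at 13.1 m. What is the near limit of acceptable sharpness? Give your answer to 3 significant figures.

10.4 m

Hyperfocal distance H = f²/(N·c) + f = 58²/(5.6 × 0.012) + 58 = 3364/0.0672 + 58 ≈ 50117.5 mm ≈ 50.12 m.
Near limit Dn = s·(H − f)/(H + s − 2f) = 13100 × (50117.5 − 58) / (50117.5 + 13100 − 2 × 58) = 13100 × 50059.5 / 63101.5 ≈ 10392 mm ≈ 10.4 m.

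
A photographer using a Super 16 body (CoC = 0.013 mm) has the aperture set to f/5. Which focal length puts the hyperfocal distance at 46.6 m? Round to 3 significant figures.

55.0 mm

From H = f²/(N·c) + f, with f ≪ H: f ≈ √(H·N·c) = √(46600 × 5 × 0.013) = √3029.0 ≈ 55.04 mm.
The +f correction barely moves this — solving exactly, f² + N·c·f − N·c·H = 0 ⇒ f = (−N·c + √((N·c)² + 4·N·c·H))/2 = (−0.065 + √12116)/2 ≈ 55.004 mm, so f ≈ 55.0 mm.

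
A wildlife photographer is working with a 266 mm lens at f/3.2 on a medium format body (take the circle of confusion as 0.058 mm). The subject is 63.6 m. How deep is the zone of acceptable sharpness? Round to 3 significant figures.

21.7 m

Hyperfocal distance H = f²/(N·c) + f = 266²/(3.2 × 0.058) + 266 = 70756/0.1856 + 266 ≈ 381494.4 mm ≈ 381.5 m.
Near limit Dn = s·(H − f)/(H + s − 2f) = 63600 × (381494.4 − 266) / (381494.4 + 63600 − 2 × 266) = 63600 × 381228.4 / 444562.4 ≈ 54539 mm.
Far limit Df = s·(H − f)/(H − s) = 63600 × (381494.4 − 266) / (381494.4 − 63600) = 63600 × 381228.4 / 317894.4 ≈ 76271 mm.
Depth of field = Df − Dn = 76271 − 54539 ≈ 21732 mm ≈ 21.7 m.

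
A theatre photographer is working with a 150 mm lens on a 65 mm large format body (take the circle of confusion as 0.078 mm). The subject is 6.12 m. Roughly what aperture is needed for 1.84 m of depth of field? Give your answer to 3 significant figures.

Write h = H − f = f²/(N·c). The thin-lens limits are Dn = s·h/(h + (s−f)) and Df = s·h/(h − (s−f)), so DoF = Df − Dn = 2·s·(s−f)·h / (h² − (s−f)²).
That is a quadratic in h: DoF·h² − 2·s·(s−f)·h − DoF·(s−f)² = 0 ⇒ h = (s−f)·(s + √(s² + DoF²)) / DoF = 5970 × (6120 + √(6120² + 1840²)) / 1840 = 5970 × (6120 + 6390.62) / 1840 ≈ 40592 mm.
Then N = f²/(c·h) = 150² / (0.078 × 40592) = 22500 / 3166.1 ≈ 7.11.

f/7.11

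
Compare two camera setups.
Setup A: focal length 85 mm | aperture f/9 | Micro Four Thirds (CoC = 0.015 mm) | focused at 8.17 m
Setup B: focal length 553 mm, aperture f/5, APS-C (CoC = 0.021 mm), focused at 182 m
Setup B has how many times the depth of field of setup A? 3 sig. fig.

Setup A: H = 85²/(9×0.015) + 85 ≈ 53603.5 mm; DoF = Df − Dn = 9623.9 − 7097.7 ≈ 2526.2 mm.
Setup B: H = 553²/(5×0.021) + 553 ≈ 2913019.7 mm; DoF = Df − Dn = 194092 − 171326 ≈ 22766 mm.
Ratio = 22766 / 2526.2 ≈ 9.01.

9.01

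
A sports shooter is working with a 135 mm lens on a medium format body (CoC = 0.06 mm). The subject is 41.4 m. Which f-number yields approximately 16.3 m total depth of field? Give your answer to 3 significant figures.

f/1.40

Write h = H − f = f²/(N·c). The thin-lens limits are Dn = s·h/(h + (s−f)) and Df = s·h/(h − (s−f)), so DoF = Df − Dn = 2·s·(s−f)·h / (h² − (s−f)²).
That is a quadratic in h: DoF·h² − 2·s·(s−f)·h − DoF·(s−f)² = 0 ⇒ h = (s−f)·(s + √(s² + DoF²)) / DoF = 41265 × (41400 + √(41400² + 16300²)) / 16300 = 41265 × (41400 + 44493.3) / 16300 ≈ 217447 mm.
Then N = f²/(c·h) = 135² / (0.06 × 217447) = 18225 / 13047 ≈ 1.40.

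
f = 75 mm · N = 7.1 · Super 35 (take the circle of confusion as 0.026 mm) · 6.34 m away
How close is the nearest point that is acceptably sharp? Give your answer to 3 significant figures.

Hyperfocal distance H = f²/(N·c) + f = 75²/(7.1 × 0.026) + 75 = 5625/0.1846 + 75 ≈ 30546.3 mm ≈ 30.55 m.
Near limit Dn = s·(H − f)/(H + s − 2f) = 6340 × (30546.3 − 75) / (30546.3 + 6340 − 2 × 75) = 6340 × 30471.3 / 36736.3 ≈ 5258.8 mm ≈ 5.26 m.

5.26 m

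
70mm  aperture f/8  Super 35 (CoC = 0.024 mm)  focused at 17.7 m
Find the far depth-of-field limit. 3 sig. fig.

57.2 m

Hyperfocal distance H = f²/(N·c) + f = 70²/(8 × 0.024) + 70 = 4900/0.192 + 70 ≈ 25590.8 mm ≈ 25.59 m.
Far limit Df = s·(H − f)/(H − s) = 17700 × (25590.8 − 70) / (25590.8 − 17700) = 17700 × 25520.8 / 7890.8 ≈ 57246 mm ≈ 57.2 m.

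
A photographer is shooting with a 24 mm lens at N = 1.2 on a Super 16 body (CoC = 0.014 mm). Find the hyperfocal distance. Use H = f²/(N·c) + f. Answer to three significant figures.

Hyperfocal distance H = f²/(N·c) + f = 24²/(1.2 × 0.014) + 24 = 576/0.0168 + 24 ≈ 34309.7 mm ≈ 34.3 m.

34.3 m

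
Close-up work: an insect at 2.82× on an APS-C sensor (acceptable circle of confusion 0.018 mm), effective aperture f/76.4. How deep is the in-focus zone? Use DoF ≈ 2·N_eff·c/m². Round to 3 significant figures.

At magnification m, DoF ≈ 2·N_eff·c/m² = 2 × 76.4 × 0.018 / 2.82² = 2.75 / 7.952 ≈ 0.346 mm.

0.346 mm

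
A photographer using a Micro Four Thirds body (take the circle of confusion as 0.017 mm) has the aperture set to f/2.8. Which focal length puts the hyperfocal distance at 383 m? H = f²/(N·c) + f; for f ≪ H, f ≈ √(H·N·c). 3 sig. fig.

From H = f²/(N·c) + f, with f ≪ H: f ≈ √(H·N·c) = √(383000 × 2.8 × 0.017) = √18231 ≈ 135.0 mm.
The +f correction barely moves this — solving exactly, f² + N·c·f − N·c·H = 0 ⇒ f = (−N·c + √((N·c)² + 4·N·c·H))/2 = (−0.0476 + √72923)/2 ≈ 135.00 mm, so f ≈ 135 mm.

135 mm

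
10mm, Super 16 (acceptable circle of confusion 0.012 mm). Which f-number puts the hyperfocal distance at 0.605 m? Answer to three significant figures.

f/14

Rearrange H = f²/(N·c) + f for N: N = f² / ((H − f)·c).
N = 10² / ((605 − 10) × 0.012) = 100 / 7.140 ≈ 14.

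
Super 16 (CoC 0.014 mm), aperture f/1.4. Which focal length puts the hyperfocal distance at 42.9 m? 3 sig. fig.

From H = f²/(N·c) + f, with f ≪ H: f ≈ √(H·N·c) = √(42900 × 1.4 × 0.014) = √840.84 ≈ 29.00 mm.
The +f correction barely moves this — solving exactly, f² + N·c·f − N·c·H = 0 ⇒ f = (−N·c + √((N·c)² + 4·N·c·H))/2 = (−0.0196 + √3363.4)/2 ≈ 28.987 mm, so f ≈ 29.0 mm.

29.0 mm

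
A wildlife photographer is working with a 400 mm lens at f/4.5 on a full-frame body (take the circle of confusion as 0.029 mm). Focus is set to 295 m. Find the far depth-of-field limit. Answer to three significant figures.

388 m

Hyperfocal distance H = f²/(N·c) + f = 400²/(4.5 × 0.029) + 400 = 160000/0.1305 + 400 ≈ 1226453.6 mm ≈ 1226 m.
Far limit Df = s·(H − f)/(H − s) = 295000 × (1226453.6 − 400) / (1226453.6 − 295000) = 295000 × 1226053.6 / 931453.6 ≈ 388303 mm ≈ 388 m.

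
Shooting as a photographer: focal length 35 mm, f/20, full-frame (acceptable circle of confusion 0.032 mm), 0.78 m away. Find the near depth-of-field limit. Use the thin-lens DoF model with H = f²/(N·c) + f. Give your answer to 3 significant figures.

Hyperfocal distance H = f²/(N·c) + f = 35²/(20 × 0.032) + 35 = 1225/0.64 + 35 ≈ 1949.1 mm ≈ 1.949 m.
Near limit Dn = s·(H − f)/(H + s − 2f) = 780 × (1949.1 − 35) / (1949.1 + 780 − 2 × 35) = 780 × 1914.1 / 2659.1 ≈ 561.46 mm ≈ 0.561 m.

0.561 m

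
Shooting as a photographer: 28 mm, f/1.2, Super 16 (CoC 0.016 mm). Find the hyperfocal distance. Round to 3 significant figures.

Hyperfocal distance H = f²/(N·c) + f = 28²/(1.2 × 0.016) + 28 = 784/0.0192 + 28 ≈ 40861.3 mm ≈ 40.9 m.

40.9 m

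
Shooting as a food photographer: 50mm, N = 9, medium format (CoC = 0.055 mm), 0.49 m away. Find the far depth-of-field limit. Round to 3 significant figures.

0.537 m

Hyperfocal distance H = f²/(N·c) + f = 50²/(9 × 0.055) + 50 = 2500/0.495 + 50 ≈ 5100.5 mm ≈ 5.101 m.
Far limit Df = s·(H − f)/(H − s) = 490 × (5100.5 − 50) / (5100.5 − 490) = 490 × 5050.5 / 4610.5 ≈ 536.76 mm ≈ 0.537 m.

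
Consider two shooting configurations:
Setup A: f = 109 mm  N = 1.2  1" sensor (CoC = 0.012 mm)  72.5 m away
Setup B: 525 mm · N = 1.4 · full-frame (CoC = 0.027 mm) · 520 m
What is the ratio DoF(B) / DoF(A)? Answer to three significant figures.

5.81

Setup A: H = 109²/(1.2×0.012) + 109 ≈ 825178.4 mm; DoF = Df − Dn = 79473 − 66652 ≈ 12821 mm.
Setup B: H = 525²/(1.4×0.027) + 525 ≈ 7292191.7 mm; DoF = Df − Dn = 559888 − 485418 ≈ 74470 mm.
Ratio = 74470 / 12821 ≈ 5.81.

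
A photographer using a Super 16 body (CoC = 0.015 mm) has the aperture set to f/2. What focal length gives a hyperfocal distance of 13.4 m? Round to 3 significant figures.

20.0 mm

From H = f²/(N·c) + f, with f ≪ H: f ≈ √(H·N·c) = √(13400 × 2 × 0.015) = √402.00 ≈ 20.05 mm.
Exact: f² + N·c·f − N·c·H = 0 ⇒ f = (−N·c + √((N·c)² + 4·N·c·H))/2 = (−0.03 + √1608.0)/2 ≈ 20.035 mm ≈ 20.0 mm.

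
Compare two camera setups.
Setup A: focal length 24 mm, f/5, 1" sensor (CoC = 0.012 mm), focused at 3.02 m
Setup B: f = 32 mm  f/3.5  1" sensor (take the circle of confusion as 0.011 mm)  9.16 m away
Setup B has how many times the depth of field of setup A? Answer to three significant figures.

3.41

Setup A: H = 24²/(5×0.012) + 24 ≈ 9624.0 mm; DoF = Df − Dn = 4390.1 − 2301.7 ≈ 2088.4 mm.
Setup B: H = 32²/(3.5×0.011) + 32 ≈ 26629.4 mm; DoF = Df − Dn = 13946.2 − 6819.6 ≈ 7126.6 mm.
Ratio = 7126.6 / 2088.4 ≈ 3.41.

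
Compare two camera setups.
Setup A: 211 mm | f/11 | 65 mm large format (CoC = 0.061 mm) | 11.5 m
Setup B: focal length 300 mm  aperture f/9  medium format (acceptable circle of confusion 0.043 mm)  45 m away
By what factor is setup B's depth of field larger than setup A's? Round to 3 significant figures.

Setup A: H = 211²/(11×0.061) + 211 ≈ 66561.2 mm; DoF = Df − Dn = 13857.8 − 9827.9 ≈ 4029.9 mm.
Setup B: H = 300²/(9×0.043) + 300 ≈ 232858.1 mm; DoF = Df − Dn = 55708 − 37745 ≈ 17963 mm.
Ratio = 17963 / 4029.9 ≈ 4.46.

4.46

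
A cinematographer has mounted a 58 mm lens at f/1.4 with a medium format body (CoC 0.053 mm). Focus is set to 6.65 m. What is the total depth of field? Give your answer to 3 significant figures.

Hyperfocal distance H = f²/(N·c) + f = 58²/(1.4 × 0.053) + 58 = 3364/0.0742 + 58 ≈ 45394.9 mm ≈ 45.39 m.
Near limit Dn = s·(H − f)/(H + s − 2f) = 6650 × (45394.9 − 58) / (45394.9 + 6650 − 2 × 58) = 6650 × 45336.9 / 51928.9 ≈ 5805.8 mm.
Far limit Df = s·(H − f)/(H − s) = 6650 × (45394.9 − 58) / (45394.9 − 6650) = 6650 × 45336.9 / 38744.9 ≈ 7781.4 mm.
Depth of field = Df − Dn = 7781.4 − 5805.8 ≈ 1975.6 mm ≈ 1.98 m.

1.98 m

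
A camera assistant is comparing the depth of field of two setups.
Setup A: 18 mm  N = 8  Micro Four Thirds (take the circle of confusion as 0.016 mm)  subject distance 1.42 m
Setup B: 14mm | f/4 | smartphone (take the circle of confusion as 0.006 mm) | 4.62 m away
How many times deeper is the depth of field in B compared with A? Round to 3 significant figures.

Setup A: H = 18²/(8×0.016) + 18 ≈ 2549.2 mm; DoF = Df − Dn = 3183.0 − 913.8 ≈ 2269.2 mm.
Setup B: H = 14²/(4×0.006) + 14 ≈ 8180.7 mm; DoF = Df − Dn = 10596.3 − 2954.0 ≈ 7642.3 mm.
Ratio = 7642.3 / 2269.2 ≈ 3.37.

3.37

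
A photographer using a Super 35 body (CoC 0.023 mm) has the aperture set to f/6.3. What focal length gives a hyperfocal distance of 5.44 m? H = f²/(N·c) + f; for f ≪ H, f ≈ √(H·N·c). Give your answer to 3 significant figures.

From H = f²/(N·c) + f, with f ≪ H: f ≈ √(H·N·c) = √(5440 × 6.3 × 0.023) = √788.26 ≈ 28.08 mm.
Exact: f² + N·c·f − N·c·H = 0 ⇒ f = (−N·c + √((N·c)² + 4·N·c·H))/2 = (−0.1449 + √3153.0)/2 ≈ 28.004 mm ≈ 28.0 mm.

28.0 mm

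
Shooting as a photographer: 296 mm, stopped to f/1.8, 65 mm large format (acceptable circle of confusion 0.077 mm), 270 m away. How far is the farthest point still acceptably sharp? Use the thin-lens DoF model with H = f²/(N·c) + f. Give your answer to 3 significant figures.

Hyperfocal distance H = f²/(N·c) + f = 296²/(1.8 × 0.077) + 296 = 87616/0.1386 + 296 ≈ 632446.1 mm ≈ 632.4 m.
Far limit Df = s·(H − f)/(H − s) = 270000 × (632446.1 − 296) / (632446.1 − 270000) = 270000 × 632150.1 / 362446.1 ≈ 470913 mm ≈ 471 m.

471 m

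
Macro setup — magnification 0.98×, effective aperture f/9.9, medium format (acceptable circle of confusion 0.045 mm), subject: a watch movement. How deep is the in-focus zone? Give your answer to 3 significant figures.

At magnification m, DoF ≈ 2·N_eff·c/m² = 2 × 9.9 × 0.045 / 0.98² = 0.891 / 0.9604 ≈ 0.928 mm.

0.928 mm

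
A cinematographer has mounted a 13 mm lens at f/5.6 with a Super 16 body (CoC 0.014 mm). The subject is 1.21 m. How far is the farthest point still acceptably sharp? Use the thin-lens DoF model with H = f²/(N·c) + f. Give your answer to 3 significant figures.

2.72 m

Hyperfocal distance H = f²/(N·c) + f = 13²/(5.6 × 0.014) + 13 = 169/0.0784 + 13 ≈ 2168.6 mm ≈ 2.169 m.
Far limit Df = s·(H − f)/(H − s) = 1210 × (2168.6 − 13) / (2168.6 − 1210) = 1210 × 2155.6 / 958.6 ≈ 2720.9 mm ≈ 2.72 m.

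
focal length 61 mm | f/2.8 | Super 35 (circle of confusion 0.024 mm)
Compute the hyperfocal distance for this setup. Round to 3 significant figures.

Hyperfocal distance H = f²/(N·c) + f = 61²/(2.8 × 0.024) + 61 = 3721/0.0672 + 61 ≈ 55433.0 mm ≈ 55.4 m.

55.4 m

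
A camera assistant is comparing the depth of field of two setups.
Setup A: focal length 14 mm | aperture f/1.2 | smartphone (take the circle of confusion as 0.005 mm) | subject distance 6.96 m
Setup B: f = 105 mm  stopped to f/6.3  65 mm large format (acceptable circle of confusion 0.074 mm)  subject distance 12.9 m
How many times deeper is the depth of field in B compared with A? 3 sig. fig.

Setup A: H = 14²/(1.2×0.005) + 14 ≈ 32680.7 mm; DoF = Df − Dn = 8839.6 − 5739.6 ≈ 3100.0 mm.
Setup B: H = 105²/(6.3×0.074) + 105 ≈ 23753.6 mm; DoF = Df − Dn = 28107 − 8371 ≈ 19736 mm.
Ratio = 19736 / 3100.0 ≈ 6.37.

6.37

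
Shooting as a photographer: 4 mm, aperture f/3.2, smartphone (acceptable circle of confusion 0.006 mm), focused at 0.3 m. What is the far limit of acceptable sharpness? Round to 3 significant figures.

Hyperfocal distance H = f²/(N·c) + f = 4²/(3.2 × 0.006) + 4 = 16/0.0192 + 4 ≈ 837.3 mm ≈ 0.837 m.
Far limit Df = s·(H − f)/(H − s) = 300 × (837.3 − 4) / (837.3 − 300) = 300 × 833.3 / 537.3 ≈ 465.26 mm.

465 mm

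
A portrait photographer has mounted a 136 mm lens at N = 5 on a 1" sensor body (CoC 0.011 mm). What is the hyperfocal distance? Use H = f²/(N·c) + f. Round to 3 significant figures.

336 m

Hyperfocal distance H = f²/(N·c) + f = 136²/(5 × 0.011) + 136 = 18496/0.055 + 136 ≈ 336426.9 mm ≈ 336 m.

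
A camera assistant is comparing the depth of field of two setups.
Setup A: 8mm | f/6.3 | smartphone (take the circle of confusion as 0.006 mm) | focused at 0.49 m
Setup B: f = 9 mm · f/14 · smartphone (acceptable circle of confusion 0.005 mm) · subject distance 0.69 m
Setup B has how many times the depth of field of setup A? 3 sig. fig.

Setup A: H = 8²/(6.3×0.006) + 8 ≈ 1701.1 mm; DoF = Df − Dn = 685.01 − 381.42 ≈ 303.59 mm.
Setup B: H = 9²/(14×0.005) + 9 ≈ 1166.1 mm; DoF = Df − Dn = 1676.9 − 434.4 ≈ 1242.5 mm.
Ratio = 1242.5 / 303.59 ≈ 4.09.

4.09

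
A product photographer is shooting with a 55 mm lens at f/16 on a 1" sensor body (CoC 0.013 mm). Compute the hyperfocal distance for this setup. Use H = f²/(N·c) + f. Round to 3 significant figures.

14.6 m

Hyperfocal distance H = f²/(N·c) + f = 55²/(16 × 0.013) + 55 = 3025/0.208 + 55 ≈ 14598.3 mm ≈ 14.6 m.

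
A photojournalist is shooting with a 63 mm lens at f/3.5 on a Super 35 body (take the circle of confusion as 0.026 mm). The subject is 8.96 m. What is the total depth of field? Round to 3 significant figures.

3.81 m

Hyperfocal distance H = f²/(N·c) + f = 63²/(3.5 × 0.026) + 63 = 3969/0.091 + 63 ≈ 43678.4 mm ≈ 43.68 m.
Near limit Dn = s·(H − f)/(H + s − 2f) = 8960 × (43678.4 − 63) / (43678.4 + 8960 − 2 × 63) = 8960 × 43615.4 / 52512.4 ≈ 7441.9 mm.
Far limit Df = s·(H − f)/(H − s) = 8960 × (43678.4 − 63) / (43678.4 − 8960) = 8960 × 43615.4 / 34718.4 ≈ 11256.1 mm.
Depth of field = Df − Dn = 11256.1 − 7441.9 ≈ 3814.2 mm ≈ 3.81 m.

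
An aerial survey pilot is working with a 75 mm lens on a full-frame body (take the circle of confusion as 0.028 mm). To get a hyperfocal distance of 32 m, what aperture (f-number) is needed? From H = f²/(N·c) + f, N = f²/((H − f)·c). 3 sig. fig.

Rearrange H = f²/(N·c) + f for N: N = f² / ((H − f)·c).
N = 75² / ((32000 − 75) × 0.028) = 5625 / 893.9 ≈ 6.29.

f/6.29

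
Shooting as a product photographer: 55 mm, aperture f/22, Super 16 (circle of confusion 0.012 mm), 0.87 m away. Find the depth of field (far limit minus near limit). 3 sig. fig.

Hyperfocal distance H = f²/(N·c) + f = 55²/(22 × 0.012) + 55 = 3025/0.264 + 55 ≈ 11513.3 mm ≈ 11.51 m.
Near limit Dn = s·(H − f)/(H + s − 2f) = 870 × (11513.3 − 55) / (11513.3 + 870 − 2 × 55) = 870 × 11458.3 / 12273.3 ≈ 812.23 mm.
Far limit Df = s·(H − f)/(H − s) = 870 × (11513.3 − 55) / (11513.3 − 870) = 870 × 11458.3 / 10643.3 ≈ 936.62 mm.
Depth of field = Df − Dn = 936.62 − 812.23 ≈ 124.39 mm.

124 mm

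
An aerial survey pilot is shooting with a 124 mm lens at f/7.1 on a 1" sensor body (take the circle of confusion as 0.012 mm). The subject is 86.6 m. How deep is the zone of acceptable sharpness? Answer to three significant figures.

108 m

Hyperfocal distance H = f²/(N·c) + f = 124²/(7.1 × 0.012) + 124 = 15376/0.0852 + 124 ≈ 180593.5 mm ≈ 180.6 m.
Near limit Dn = s·(H − f)/(H + s − 2f) = 86600 × (180593.5 − 124) / (180593.5 + 86600 − 2 × 124) = 86600 × 180469.5 / 266945.5 ≈ 58546 mm.
Far limit Df = s·(H − f)/(H − s) = 86600 × (180593.5 − 124) / (180593.5 − 86600) = 86600 × 180469.5 / 93993.5 ≈ 166274 mm.
Depth of field = Df − Dn = 166274 − 58546 ≈ 107728 mm ≈ 108 m.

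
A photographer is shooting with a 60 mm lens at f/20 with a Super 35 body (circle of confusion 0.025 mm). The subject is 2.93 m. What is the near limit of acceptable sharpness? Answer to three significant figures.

2.09 m

Hyperfocal distance H = f²/(N·c) + f = 60²/(20 × 0.025) + 60 = 3600/0.5 + 60 ≈ 7260.0 mm ≈ 7.260 m.
Near limit Dn = s·(H − f)/(H + s − 2f) = 2930 × (7260.0 − 60) / (7260.0 + 2930 − 2 × 60) = 2930 × 7200.0 / 10070.0 ≈ 2094.9 mm ≈ 2.09 m.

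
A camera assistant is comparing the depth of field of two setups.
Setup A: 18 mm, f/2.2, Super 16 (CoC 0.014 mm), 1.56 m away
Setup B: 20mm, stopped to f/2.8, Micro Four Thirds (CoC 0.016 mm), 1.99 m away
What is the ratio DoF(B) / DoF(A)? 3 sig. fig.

1.97

Setup A: H = 18²/(2.2×0.014) + 18 ≈ 10537.5 mm; DoF = Df − Dn = 1827.95 − 1360.56 ≈ 467.39 mm.
Setup B: H = 20²/(2.8×0.016) + 20 ≈ 8948.6 mm; DoF = Df − Dn = 2553.38 − 1630.29 ≈ 923.09 mm.
Ratio = 923.09 / 467.39 ≈ 1.97.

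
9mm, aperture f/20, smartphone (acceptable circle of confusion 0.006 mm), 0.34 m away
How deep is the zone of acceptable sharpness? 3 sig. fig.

Hyperfocal distance H = f²/(N·c) + f = 9²/(20 × 0.006) + 9 = 81/0.12 + 9 ≈ 684.0 mm ≈ 0.684 m.
Near limit Dn = s·(H − f)/(H + s − 2f) = 340 × (684.0 − 9) / (684.0 + 340 − 2 × 9) = 340 × 675.0 / 1006.0 ≈ 228.13 mm.
Far limit Df = s·(H − f)/(H − s) = 340 × (684.0 − 9) / (684.0 − 340) = 340 × 675.0 / 344.0 ≈ 667.15 mm.
Depth of field = Df − Dn = 667.15 − 228.13 ≈ 439.02 mm.

439 mm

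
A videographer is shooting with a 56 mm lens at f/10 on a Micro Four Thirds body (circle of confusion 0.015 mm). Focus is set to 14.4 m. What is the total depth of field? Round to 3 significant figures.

Hyperfocal distance H = f²/(N·c) + f = 56²/(10 × 0.015) + 56 = 3136/0.15 + 56 ≈ 20962.7 mm ≈ 20.96 m.
Near limit Dn = s·(H − f)/(H + s − 2f) = 14400 × (20962.7 − 56) / (20962.7 + 14400 − 2 × 56) = 14400 × 20906.7 / 35250.7 ≈ 8540 mm.
Far limit Df = s·(H − f)/(H − s) = 14400 × (20962.7 − 56) / (20962.7 − 14400) = 14400 × 20906.7 / 6562.7 ≈ 45874 mm.
Depth of field = Df − Dn = 45874 − 8540 ≈ 37334 mm ≈ 37.3 m.

37.3 m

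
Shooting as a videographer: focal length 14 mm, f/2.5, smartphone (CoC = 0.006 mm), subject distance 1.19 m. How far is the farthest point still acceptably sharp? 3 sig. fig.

1.31 m

Hyperfocal distance H = f²/(N·c) + f = 14²/(2.5 × 0.006) + 14 = 196/0.015 + 14 ≈ 13080.7 mm ≈ 13.08 m.
Far limit Df = s·(H − f)/(H − s) = 1190 × (13080.7 − 14) / (13080.7 − 1190) = 1190 × 13066.7 / 11890.7 ≈ 1307.7 mm ≈ 1.31 m.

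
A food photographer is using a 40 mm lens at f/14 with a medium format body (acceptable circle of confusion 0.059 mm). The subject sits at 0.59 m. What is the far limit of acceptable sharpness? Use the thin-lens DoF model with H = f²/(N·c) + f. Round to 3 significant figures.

Hyperfocal distance H = f²/(N·c) + f = 40²/(14 × 0.059) + 40 = 1600/0.826 + 40 ≈ 1977.0 mm ≈ 1.977 m.
Far limit Df = s·(H − f)/(H − s) = 590 × (1977.0 − 40) / (1977.0 − 590) = 590 × 1937.0 / 1387.0 ≈ 823.95 mm ≈ 0.824 m.

0.824 m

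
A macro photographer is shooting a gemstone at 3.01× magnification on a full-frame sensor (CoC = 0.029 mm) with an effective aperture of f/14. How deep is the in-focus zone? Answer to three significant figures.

0.0896 mm

At magnification m, DoF ≈ 2·N_eff·c/m² = 2 × 14 × 0.029 / 3.01² = 0.812 / 9.06 ≈ 0.0896 mm.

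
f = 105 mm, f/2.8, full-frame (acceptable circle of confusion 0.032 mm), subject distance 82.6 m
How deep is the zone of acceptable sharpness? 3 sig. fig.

Hyperfocal distance H = f²/(N·c) + f = 105²/(2.8 × 0.032) + 105 = 11025/0.0896 + 105 ≈ 123151.9 mm ≈ 123.2 m.
Near limit Dn = s·(H − f)/(H + s − 2f) = 82600 × (123151.9 − 105) / (123151.9 + 82600 − 2 × 105) = 82600 × 123046.9 / 205541.9 ≈ 49448 mm.
Far limit Df = s·(H − f)/(H − s) = 82600 × (123151.9 − 105) / (123151.9 − 82600) = 82600 × 123046.9 / 40551.9 ≈ 250634 mm.
Depth of field = Df − Dn = 250634 − 49448 ≈ 201186 mm ≈ 201 m.

201 m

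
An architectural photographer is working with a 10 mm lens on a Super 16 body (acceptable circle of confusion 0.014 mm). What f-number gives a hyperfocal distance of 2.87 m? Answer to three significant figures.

Rearrange H = f²/(N·c) + f for N: N = f² / ((H − f)·c).
N = 10² / ((2870 − 10) × 0.014) = 100 / 40.04 ≈ 2.50.

f/2.50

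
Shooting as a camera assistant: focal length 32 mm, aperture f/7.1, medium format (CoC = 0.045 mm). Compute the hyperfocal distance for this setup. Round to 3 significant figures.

3.24 m

Hyperfocal distance H = f²/(N·c) + f = 32²/(7.1 × 0.045) + 32 = 1024/0.3195 + 32 ≈ 3237.0 mm ≈ 3.24 m.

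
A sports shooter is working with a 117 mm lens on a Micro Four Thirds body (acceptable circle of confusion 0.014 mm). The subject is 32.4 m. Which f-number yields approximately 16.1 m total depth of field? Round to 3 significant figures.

Write h = H − f = f²/(N·c). The thin-lens limits are Dn = s·h/(h + (s−f)) and Df = s·h/(h − (s−f)), so DoF = Df − Dn = 2·s·(s−f)·h / (h² − (s−f)²).
That is a quadratic in h: DoF·h² − 2·s·(s−f)·h − DoF·(s−f)² = 0 ⇒ h = (s−f)·(s + √(s² + DoF²)) / DoF = 32283 × (32400 + √(32400² + 16100²)) / 16100 = 32283 × (32400 + 36179.7) / 16100 ≈ 137513 mm.
Then N = f²/(c·h) = 117² / (0.014 × 137513) = 13689 / 1925.2 ≈ 7.11.

f/7.11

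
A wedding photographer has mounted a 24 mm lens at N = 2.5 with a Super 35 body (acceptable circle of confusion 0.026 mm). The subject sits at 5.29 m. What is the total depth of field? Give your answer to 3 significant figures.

Hyperfocal distance H = f²/(N·c) + f = 24²/(2.5 × 0.026) + 24 = 576/0.065 + 24 ≈ 8885.5 mm ≈ 8.886 m.
Near limit Dn = s·(H − f)/(H + s − 2f) = 5290 × (8885.5 − 24) / (8885.5 + 5290 − 2 × 24) = 5290 × 8861.5 / 14127.5 ≈ 3318.2 mm.
Far limit Df = s·(H − f)/(H − s) = 5290 × (8885.5 − 24) / (8885.5 − 5290) = 5290 × 8861.5 / 3595.5 ≈ 13037.7 mm.
Depth of field = Df − Dn = 13037.7 − 3318.2 ≈ 9719.5 mm ≈ 9.72 m.

9.72 m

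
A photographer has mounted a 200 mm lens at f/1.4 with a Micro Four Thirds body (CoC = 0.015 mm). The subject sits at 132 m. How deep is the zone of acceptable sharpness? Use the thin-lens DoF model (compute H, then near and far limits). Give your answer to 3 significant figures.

18.4 m

Hyperfocal distance H = f²/(N·c) + f = 200²/(1.4 × 0.015) + 200 = 40000/0.021 + 200 ≈ 1904961.9 mm ≈ 1905 m.
Near limit Dn = s·(H − f)/(H + s − 2f) = 132000 × (1904961.9 − 200) / (1904961.9 + 132000 − 2 × 200) = 132000 × 1904761.9 / 2036561.9 ≈ 123457 mm.
Far limit Df = s·(H − f)/(H − s) = 132000 × (1904961.9 − 200) / (1904961.9 − 132000) = 132000 × 1904761.9 / 1772961.9 ≈ 141813 mm.
Depth of field = Df − Dn = 141813 − 123457 ≈ 18356 mm ≈ 18.4 m.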